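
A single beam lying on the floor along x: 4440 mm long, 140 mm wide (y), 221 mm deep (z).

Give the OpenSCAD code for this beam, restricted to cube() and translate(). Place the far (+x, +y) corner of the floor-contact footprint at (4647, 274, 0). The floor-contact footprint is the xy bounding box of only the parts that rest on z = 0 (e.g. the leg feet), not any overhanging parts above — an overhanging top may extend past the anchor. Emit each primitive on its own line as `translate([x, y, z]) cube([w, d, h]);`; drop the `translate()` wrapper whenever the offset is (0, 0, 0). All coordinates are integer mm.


translate([207, 134, 0]) cube([4440, 140, 221]);


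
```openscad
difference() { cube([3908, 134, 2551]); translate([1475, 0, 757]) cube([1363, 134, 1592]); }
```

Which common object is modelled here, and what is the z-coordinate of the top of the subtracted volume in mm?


A wall with a window opening. The window head height is 2349 mm.

A wall with a rectangular opening subtracted — a window. Sill at z = 757, opening 1592 mm tall, so the head is at 757 + 1592 = 2349 mm.


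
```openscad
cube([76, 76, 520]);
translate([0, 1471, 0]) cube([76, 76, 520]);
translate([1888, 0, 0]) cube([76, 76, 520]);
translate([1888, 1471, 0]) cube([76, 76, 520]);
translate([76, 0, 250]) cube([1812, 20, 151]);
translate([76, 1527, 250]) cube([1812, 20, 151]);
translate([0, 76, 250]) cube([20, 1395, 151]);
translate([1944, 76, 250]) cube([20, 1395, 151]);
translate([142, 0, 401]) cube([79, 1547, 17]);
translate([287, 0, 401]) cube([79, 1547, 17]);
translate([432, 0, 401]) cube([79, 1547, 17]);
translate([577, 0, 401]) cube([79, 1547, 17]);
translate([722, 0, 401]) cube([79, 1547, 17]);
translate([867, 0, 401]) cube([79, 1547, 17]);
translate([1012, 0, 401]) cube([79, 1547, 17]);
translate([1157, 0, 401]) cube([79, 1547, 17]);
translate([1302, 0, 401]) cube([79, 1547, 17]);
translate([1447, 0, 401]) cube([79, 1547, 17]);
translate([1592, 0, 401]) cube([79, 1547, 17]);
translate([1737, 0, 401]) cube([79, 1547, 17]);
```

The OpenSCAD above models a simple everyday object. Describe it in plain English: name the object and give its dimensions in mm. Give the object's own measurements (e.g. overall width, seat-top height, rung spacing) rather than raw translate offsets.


A bed frame 1964 mm long (x) by 1547 mm wide (y). Four 76×76 mm corner posts, 520 mm tall, at the corners of the footprint. Four rails of 20 mm thickness and 151 mm height run between adjacent posts with their undersides at z = 250 mm, their outer faces flush with the outside of the frame (the two x-running rails run between the posts' inner faces; the two y-running rails run between the posts' inner faces). 12 slats, each 79 mm wide (x) and 17 mm thick, lie across the top of the two x-running rails, running the full 1547 mm width of the frame in y; along x they sit between the end posts with a 66 mm gap after the −x posts and between neighbouring slats, leaving 72 mm before the +x posts.


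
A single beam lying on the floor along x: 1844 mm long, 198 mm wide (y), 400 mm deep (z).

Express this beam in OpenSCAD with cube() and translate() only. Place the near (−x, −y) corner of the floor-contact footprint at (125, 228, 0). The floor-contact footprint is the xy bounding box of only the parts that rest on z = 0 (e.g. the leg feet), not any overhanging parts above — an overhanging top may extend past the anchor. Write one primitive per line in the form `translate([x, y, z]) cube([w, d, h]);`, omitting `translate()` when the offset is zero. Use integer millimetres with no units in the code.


translate([125, 228, 0]) cube([1844, 198, 400]);


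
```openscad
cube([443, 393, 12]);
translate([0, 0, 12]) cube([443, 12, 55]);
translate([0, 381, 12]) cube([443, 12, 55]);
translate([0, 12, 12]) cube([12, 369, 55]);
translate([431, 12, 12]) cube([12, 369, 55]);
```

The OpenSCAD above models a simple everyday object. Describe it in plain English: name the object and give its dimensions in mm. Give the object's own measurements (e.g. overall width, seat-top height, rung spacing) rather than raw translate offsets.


An open-topped rectangular box: outside dimensions 443×393×67 mm, with a uniform wall and base thickness of 12 mm. The base is a full 443×393 slab on the floor; four walls sit on top of the base. The front and back walls (the −y and +y sides) span the full width; the two side walls fit between them.


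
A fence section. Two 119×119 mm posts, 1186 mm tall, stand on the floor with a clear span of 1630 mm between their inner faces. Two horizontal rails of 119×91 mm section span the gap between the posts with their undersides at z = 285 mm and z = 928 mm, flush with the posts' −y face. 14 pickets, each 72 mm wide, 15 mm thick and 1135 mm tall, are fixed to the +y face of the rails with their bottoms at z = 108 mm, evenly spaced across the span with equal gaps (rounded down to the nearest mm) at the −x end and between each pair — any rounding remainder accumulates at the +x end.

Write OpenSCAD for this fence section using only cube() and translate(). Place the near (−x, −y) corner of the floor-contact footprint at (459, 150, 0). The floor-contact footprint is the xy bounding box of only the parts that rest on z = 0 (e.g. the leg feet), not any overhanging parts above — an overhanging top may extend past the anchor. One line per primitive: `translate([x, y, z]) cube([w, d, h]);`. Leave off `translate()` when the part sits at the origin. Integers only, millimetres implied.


translate([459, 150, 0]) cube([119, 119, 1186]);
translate([2208, 150, 0]) cube([119, 119, 1186]);
translate([578, 150, 285]) cube([1630, 119, 91]);
translate([578, 150, 928]) cube([1630, 119, 91]);
translate([619, 269, 108]) cube([72, 15, 1135]);
translate([732, 269, 108]) cube([72, 15, 1135]);
translate([845, 269, 108]) cube([72, 15, 1135]);
translate([958, 269, 108]) cube([72, 15, 1135]);
translate([1071, 269, 108]) cube([72, 15, 1135]);
translate([1184, 269, 108]) cube([72, 15, 1135]);
translate([1297, 269, 108]) cube([72, 15, 1135]);
translate([1410, 269, 108]) cube([72, 15, 1135]);
translate([1523, 269, 108]) cube([72, 15, 1135]);
translate([1636, 269, 108]) cube([72, 15, 1135]);
translate([1749, 269, 108]) cube([72, 15, 1135]);
translate([1862, 269, 108]) cube([72, 15, 1135]);
translate([1975, 269, 108]) cube([72, 15, 1135]);
translate([2088, 269, 108]) cube([72, 15, 1135]);


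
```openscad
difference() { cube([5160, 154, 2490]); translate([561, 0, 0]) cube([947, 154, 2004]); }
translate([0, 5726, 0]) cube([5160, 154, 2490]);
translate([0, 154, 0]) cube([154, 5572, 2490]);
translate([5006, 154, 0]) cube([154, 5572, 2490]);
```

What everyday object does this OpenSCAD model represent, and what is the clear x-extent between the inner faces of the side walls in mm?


A single room. The interior width is 4852 mm.

Four walls enclosing a rectangle with a door in the front wall — a room. Outside width 5160 minus two 154 mm walls gives 4852 mm.


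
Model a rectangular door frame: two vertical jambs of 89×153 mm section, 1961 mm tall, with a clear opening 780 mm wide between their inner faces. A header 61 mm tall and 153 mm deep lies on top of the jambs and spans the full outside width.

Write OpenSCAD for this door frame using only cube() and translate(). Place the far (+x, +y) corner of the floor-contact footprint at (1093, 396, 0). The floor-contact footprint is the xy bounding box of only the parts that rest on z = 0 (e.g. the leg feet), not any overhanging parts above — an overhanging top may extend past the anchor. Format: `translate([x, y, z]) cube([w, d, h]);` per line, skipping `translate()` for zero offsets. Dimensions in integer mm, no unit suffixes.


translate([135, 243, 0]) cube([89, 153, 1961]);
translate([1004, 243, 0]) cube([89, 153, 1961]);
translate([135, 243, 1961]) cube([958, 153, 61]);


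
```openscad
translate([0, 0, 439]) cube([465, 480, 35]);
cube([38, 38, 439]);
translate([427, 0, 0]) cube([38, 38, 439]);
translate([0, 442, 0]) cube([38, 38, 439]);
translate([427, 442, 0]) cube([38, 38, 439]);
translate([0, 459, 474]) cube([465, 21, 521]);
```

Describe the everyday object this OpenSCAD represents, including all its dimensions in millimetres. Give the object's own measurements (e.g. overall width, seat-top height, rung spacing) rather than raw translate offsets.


A chair. The seat is a 465×480×35 mm slab with its top at z = 474 mm, on four 38×38 mm corner legs (flush with the seat edges, standing on z = 0). A flat backrest 21 mm thick, 521 mm tall, spans the full seat width and rises from the seat top along its +y edge, rear face flush with the rear of the seat.


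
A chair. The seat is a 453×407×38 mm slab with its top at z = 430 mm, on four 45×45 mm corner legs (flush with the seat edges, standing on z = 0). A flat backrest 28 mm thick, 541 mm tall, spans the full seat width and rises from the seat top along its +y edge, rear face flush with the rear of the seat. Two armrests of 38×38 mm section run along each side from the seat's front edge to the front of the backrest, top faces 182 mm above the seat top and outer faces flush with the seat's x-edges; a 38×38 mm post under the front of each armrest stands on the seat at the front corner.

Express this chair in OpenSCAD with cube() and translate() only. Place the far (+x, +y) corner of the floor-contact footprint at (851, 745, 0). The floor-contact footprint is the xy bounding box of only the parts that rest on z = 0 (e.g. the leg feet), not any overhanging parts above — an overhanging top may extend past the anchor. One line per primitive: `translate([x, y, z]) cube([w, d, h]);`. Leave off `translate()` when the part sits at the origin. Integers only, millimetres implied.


// leg_h = 430 - 38 = 392
// arm post h = 182 - 38 = 144
translate([398, 338, 392]) cube([453, 407, 38]);
translate([398, 338, 0]) cube([45, 45, 392]);
translate([806, 338, 0]) cube([45, 45, 392]);
translate([398, 700, 0]) cube([45, 45, 392]);
translate([806, 700, 0]) cube([45, 45, 392]);
translate([398, 717, 430]) cube([453, 28, 541]);
translate([398, 338, 574]) cube([38, 379, 38]);
translate([813, 338, 574]) cube([38, 379, 38]);
translate([398, 338, 430]) cube([38, 38, 144]);
translate([813, 338, 430]) cube([38, 38, 144]);


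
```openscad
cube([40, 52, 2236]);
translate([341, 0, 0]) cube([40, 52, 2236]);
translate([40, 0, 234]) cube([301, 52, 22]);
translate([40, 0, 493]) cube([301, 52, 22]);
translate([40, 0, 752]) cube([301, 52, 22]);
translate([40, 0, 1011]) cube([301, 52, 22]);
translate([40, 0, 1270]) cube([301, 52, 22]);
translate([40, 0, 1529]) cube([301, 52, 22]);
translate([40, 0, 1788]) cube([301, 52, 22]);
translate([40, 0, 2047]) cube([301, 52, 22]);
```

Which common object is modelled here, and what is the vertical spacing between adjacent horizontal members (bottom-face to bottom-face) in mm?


A ladder. The rung spacing is 259 mm.

Two tall 40×52 posts with 8 short bars between them — a ladder. Adjacent rungs sit at z = 234 and z = 493, so the spacing is 493 − 234 = 259 mm.


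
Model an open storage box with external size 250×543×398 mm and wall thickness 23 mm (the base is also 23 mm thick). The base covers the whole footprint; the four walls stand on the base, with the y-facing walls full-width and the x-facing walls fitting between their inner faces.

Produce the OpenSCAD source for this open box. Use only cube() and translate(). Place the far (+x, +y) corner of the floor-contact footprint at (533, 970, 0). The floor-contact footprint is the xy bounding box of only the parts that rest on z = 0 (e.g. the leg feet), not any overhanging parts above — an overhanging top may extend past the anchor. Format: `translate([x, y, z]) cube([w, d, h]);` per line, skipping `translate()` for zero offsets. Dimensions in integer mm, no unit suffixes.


translate([283, 427, 0]) cube([250, 543, 23]);
translate([283, 427, 23]) cube([250, 23, 375]);
translate([283, 947, 23]) cube([250, 23, 375]);
translate([283, 450, 23]) cube([23, 497, 375]);
translate([510, 450, 23]) cube([23, 497, 375]);


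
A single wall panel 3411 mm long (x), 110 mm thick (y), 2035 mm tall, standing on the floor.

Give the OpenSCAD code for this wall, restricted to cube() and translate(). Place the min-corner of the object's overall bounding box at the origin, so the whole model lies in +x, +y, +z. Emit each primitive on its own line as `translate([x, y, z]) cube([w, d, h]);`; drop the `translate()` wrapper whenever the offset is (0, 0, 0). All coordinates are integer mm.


cube([3411, 110, 2035]);


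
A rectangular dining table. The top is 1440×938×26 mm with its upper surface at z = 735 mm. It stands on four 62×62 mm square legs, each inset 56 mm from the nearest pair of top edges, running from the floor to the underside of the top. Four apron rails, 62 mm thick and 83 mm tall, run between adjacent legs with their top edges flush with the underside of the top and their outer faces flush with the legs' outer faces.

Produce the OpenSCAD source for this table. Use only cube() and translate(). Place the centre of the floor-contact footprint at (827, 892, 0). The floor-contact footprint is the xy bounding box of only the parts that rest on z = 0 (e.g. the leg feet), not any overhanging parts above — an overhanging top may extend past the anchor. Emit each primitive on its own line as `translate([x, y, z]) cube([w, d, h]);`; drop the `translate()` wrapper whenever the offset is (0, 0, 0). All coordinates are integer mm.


// leg_h = 735 - 26 = 709
// apron z = 709 - 83 = 626
translate([107, 423, 709]) cube([1440, 938, 26]);
translate([163, 479, 0]) cube([62, 62, 709]);
translate([1429, 479, 0]) cube([62, 62, 709]);
translate([163, 1243, 0]) cube([62, 62, 709]);
translate([1429, 1243, 0]) cube([62, 62, 709]);
translate([225, 479, 626]) cube([1204, 62, 83]);
translate([225, 1243, 626]) cube([1204, 62, 83]);
translate([163, 541, 626]) cube([62, 702, 83]);
translate([1429, 541, 626]) cube([62, 702, 83]);


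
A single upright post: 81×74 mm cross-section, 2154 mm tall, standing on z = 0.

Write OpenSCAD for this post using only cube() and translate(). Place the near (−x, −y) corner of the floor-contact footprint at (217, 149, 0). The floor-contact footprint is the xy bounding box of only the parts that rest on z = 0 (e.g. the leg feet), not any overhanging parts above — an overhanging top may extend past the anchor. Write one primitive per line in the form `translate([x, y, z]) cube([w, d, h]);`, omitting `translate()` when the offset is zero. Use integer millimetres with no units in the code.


translate([217, 149, 0]) cube([81, 74, 2154]);


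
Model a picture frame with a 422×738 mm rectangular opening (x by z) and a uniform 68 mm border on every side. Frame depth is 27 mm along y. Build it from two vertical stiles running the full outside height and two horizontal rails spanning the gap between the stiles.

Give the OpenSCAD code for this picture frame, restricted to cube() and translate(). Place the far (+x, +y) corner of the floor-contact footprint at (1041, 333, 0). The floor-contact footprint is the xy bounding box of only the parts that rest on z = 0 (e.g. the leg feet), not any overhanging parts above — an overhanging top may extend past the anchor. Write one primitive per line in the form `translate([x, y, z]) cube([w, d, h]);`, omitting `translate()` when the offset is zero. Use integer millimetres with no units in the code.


translate([483, 306, 0]) cube([68, 27, 874]);
translate([973, 306, 0]) cube([68, 27, 874]);
translate([551, 306, 0]) cube([422, 27, 68]);
translate([551, 306, 806]) cube([422, 27, 68]);


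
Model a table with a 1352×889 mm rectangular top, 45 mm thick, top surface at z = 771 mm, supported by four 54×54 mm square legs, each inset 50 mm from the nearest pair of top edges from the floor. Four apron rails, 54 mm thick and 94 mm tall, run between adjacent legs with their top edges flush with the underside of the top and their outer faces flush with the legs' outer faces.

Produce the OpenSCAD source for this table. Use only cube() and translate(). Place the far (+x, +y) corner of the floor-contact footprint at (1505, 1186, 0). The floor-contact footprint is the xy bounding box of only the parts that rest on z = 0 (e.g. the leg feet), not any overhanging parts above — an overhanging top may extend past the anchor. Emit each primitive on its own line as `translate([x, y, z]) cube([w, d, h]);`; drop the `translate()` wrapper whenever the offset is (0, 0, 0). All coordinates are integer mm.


// leg_h = 771 - 45 = 726
// apron z = 726 - 94 = 632
translate([203, 347, 726]) cube([1352, 889, 45]);
translate([253, 397, 0]) cube([54, 54, 726]);
translate([1451, 397, 0]) cube([54, 54, 726]);
translate([253, 1132, 0]) cube([54, 54, 726]);
translate([1451, 1132, 0]) cube([54, 54, 726]);
translate([307, 397, 632]) cube([1144, 54, 94]);
translate([307, 1132, 632]) cube([1144, 54, 94]);
translate([253, 451, 632]) cube([54, 681, 94]);
translate([1451, 451, 632]) cube([54, 681, 94]);


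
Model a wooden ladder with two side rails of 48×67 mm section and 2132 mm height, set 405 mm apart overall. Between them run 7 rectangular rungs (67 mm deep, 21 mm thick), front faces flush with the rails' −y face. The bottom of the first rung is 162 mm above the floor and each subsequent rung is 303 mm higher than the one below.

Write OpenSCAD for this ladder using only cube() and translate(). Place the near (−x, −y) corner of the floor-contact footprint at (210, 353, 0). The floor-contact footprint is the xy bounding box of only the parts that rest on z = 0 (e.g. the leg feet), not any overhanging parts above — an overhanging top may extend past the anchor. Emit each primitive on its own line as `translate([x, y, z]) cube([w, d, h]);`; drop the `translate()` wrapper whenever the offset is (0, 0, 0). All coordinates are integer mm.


// rung span = 405 - 2*48 = 309
// rung[k] z = 162 + k*303
translate([210, 353, 0]) cube([48, 67, 2132]);
translate([567, 353, 0]) cube([48, 67, 2132]);
translate([258, 353, 162]) cube([309, 67, 21]);
translate([258, 353, 465]) cube([309, 67, 21]);
translate([258, 353, 768]) cube([309, 67, 21]);
translate([258, 353, 1071]) cube([309, 67, 21]);
translate([258, 353, 1374]) cube([309, 67, 21]);
translate([258, 353, 1677]) cube([309, 67, 21]);
translate([258, 353, 1980]) cube([309, 67, 21]);


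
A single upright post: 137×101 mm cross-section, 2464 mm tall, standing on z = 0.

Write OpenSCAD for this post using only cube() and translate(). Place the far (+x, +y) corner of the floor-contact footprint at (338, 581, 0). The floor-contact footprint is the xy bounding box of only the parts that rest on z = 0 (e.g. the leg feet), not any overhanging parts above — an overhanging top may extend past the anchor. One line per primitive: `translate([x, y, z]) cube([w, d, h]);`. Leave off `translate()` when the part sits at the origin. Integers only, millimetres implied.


translate([201, 480, 0]) cube([137, 101, 2464]);


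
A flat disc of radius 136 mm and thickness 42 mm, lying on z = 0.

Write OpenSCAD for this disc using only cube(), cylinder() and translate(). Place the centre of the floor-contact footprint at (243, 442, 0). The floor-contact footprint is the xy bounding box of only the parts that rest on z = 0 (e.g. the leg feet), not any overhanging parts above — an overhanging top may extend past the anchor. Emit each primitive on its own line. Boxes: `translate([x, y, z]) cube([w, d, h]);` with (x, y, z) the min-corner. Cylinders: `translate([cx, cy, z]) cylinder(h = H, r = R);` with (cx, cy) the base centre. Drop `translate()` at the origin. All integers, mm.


translate([243, 442, 0]) cylinder(h = 42, r = 136);


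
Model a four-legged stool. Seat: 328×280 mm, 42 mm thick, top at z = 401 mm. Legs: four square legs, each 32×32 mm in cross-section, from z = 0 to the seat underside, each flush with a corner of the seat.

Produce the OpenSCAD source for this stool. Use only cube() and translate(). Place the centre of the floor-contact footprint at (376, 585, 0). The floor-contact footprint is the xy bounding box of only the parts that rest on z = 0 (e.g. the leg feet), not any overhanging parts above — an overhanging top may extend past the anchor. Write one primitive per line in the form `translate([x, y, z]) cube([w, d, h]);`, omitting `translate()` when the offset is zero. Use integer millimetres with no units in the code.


translate([212, 445, 359]) cube([328, 280, 42]);
translate([212, 445, 0]) cube([32, 32, 359]);
translate([508, 445, 0]) cube([32, 32, 359]);
translate([212, 693, 0]) cube([32, 32, 359]);
translate([508, 693, 0]) cube([32, 32, 359]);


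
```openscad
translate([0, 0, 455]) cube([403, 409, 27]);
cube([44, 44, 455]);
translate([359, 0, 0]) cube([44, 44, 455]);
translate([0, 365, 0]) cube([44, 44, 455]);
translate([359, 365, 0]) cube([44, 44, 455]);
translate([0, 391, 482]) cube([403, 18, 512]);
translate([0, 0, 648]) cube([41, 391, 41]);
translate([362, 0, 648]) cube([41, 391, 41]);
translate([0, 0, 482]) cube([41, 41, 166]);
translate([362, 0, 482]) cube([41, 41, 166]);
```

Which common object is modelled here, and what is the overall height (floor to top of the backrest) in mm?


A chair. The overall height is 994 mm.

A slab on four corner posts with a tall panel at the back — a chair. The seat slab sits at z = 455 with thickness 27, and the 512 mm backrest starts at the seat top, so the overall height is 455 + 27 + 512 = 994 mm.


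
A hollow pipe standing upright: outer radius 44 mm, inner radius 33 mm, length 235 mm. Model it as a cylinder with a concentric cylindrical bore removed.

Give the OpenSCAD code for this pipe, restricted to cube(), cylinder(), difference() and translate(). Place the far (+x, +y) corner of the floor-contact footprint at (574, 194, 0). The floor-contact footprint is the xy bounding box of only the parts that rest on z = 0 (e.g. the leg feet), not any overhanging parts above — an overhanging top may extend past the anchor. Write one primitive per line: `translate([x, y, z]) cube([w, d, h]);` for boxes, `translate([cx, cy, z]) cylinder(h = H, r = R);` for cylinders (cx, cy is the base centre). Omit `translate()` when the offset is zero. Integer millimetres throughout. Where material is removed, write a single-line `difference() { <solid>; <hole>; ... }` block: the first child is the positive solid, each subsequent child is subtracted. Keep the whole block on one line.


difference() { translate([530, 150, 0]) cylinder(h = 235, r = 44); translate([530, 150, 0]) cylinder(h = 235, r = 33); }


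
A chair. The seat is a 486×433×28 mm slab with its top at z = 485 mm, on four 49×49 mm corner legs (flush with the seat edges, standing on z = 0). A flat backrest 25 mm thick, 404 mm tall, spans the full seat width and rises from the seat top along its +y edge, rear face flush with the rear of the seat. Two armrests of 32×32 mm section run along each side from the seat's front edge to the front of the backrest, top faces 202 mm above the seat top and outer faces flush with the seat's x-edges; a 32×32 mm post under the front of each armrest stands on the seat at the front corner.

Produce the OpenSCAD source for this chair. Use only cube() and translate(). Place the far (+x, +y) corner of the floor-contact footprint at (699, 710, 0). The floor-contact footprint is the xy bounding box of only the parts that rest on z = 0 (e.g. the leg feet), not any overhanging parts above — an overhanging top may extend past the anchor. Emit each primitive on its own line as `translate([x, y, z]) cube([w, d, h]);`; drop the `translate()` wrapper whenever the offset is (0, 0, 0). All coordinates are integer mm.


translate([213, 277, 457]) cube([486, 433, 28]);
translate([213, 277, 0]) cube([49, 49, 457]);
translate([650, 277, 0]) cube([49, 49, 457]);
translate([213, 661, 0]) cube([49, 49, 457]);
translate([650, 661, 0]) cube([49, 49, 457]);
translate([213, 685, 485]) cube([486, 25, 404]);
translate([213, 277, 655]) cube([32, 408, 32]);
translate([667, 277, 655]) cube([32, 408, 32]);
translate([213, 277, 485]) cube([32, 32, 170]);
translate([667, 277, 485]) cube([32, 32, 170]);


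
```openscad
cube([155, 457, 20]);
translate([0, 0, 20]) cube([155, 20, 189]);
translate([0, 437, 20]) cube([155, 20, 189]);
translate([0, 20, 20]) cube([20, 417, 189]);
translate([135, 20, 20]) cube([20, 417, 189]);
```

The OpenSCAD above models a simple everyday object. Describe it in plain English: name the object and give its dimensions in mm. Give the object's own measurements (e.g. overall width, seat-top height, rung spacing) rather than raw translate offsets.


An open-topped rectangular box: outside dimensions 155×457×209 mm, with a uniform wall and base thickness of 20 mm. The base is a full 155×457 slab on the floor; four walls sit on top of the base. The front and back walls (the −y and +y sides) span the full width; the two side walls fit between them.


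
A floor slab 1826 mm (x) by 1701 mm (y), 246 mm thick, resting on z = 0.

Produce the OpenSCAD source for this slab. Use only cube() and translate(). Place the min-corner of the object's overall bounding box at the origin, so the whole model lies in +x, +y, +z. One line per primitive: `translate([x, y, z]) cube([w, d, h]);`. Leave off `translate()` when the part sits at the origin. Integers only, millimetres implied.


cube([1826, 1701, 246]);


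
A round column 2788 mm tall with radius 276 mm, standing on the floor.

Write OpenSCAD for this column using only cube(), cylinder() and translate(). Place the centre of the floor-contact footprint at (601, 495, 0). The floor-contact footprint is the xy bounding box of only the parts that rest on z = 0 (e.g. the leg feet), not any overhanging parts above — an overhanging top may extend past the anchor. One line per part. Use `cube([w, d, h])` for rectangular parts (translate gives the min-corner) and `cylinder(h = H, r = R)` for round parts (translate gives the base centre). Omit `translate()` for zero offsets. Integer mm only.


translate([601, 495, 0]) cylinder(h = 2788, r = 276);


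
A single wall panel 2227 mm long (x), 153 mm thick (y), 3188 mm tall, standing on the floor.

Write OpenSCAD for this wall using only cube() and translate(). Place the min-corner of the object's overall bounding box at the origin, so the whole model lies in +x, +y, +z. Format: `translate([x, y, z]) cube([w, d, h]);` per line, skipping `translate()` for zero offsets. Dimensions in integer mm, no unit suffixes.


cube([2227, 153, 3188]);


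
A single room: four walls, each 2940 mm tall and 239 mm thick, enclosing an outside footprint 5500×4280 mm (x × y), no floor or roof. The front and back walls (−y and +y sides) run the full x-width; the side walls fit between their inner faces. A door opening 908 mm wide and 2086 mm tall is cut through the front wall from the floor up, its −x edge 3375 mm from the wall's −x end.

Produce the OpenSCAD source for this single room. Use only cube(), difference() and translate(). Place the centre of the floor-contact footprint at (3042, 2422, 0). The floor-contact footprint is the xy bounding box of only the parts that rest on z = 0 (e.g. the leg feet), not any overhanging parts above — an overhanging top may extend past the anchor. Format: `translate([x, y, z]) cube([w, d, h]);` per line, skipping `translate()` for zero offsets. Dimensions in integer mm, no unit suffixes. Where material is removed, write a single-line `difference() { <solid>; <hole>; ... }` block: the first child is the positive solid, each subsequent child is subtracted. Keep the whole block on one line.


difference() { translate([292, 282, 0]) cube([5500, 239, 2940]); translate([3667, 282, 0]) cube([908, 239, 2086]); }
translate([292, 4323, 0]) cube([5500, 239, 2940]);
translate([292, 521, 0]) cube([239, 3802, 2940]);
translate([5553, 521, 0]) cube([239, 3802, 2940]);


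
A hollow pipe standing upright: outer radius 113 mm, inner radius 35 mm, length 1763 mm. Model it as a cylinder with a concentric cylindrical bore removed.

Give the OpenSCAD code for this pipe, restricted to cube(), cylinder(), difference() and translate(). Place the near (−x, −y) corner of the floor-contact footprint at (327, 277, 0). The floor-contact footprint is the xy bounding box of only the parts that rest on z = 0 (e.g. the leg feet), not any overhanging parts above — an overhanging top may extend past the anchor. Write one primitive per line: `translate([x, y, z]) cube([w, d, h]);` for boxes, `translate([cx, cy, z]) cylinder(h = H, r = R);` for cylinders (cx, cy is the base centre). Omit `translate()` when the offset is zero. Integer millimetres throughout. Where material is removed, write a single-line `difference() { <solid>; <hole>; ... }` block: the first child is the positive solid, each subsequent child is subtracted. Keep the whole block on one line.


difference() { translate([440, 390, 0]) cylinder(h = 1763, r = 113); translate([440, 390, 0]) cylinder(h = 1763, r = 35); }


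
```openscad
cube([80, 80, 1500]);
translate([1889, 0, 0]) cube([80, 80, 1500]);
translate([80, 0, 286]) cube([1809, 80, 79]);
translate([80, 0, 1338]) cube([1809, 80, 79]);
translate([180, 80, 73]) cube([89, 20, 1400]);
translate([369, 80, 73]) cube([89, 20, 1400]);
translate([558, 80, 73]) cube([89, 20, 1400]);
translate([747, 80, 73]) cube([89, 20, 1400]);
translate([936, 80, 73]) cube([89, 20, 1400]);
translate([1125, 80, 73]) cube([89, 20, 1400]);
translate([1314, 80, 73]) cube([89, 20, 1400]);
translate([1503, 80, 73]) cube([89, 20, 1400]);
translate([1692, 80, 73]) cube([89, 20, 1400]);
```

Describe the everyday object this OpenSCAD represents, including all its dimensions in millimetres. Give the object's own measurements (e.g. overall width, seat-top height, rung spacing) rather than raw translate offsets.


A fence section. Two 80×80 mm posts, 1500 mm tall, stand on the floor with a clear span of 1809 mm between their inner faces. Two horizontal rails of 80×79 mm section span the gap between the posts with their undersides at z = 286 mm and z = 1338 mm, flush with the posts' −y face. 9 pickets, each 89 mm wide, 20 mm thick and 1400 mm tall, are fixed to the +y face of the rails with their bottoms at z = 73 mm, spaced across the span with a 100 mm gap after the −x post and between neighbouring pickets, with 108 mm left before the +x post.


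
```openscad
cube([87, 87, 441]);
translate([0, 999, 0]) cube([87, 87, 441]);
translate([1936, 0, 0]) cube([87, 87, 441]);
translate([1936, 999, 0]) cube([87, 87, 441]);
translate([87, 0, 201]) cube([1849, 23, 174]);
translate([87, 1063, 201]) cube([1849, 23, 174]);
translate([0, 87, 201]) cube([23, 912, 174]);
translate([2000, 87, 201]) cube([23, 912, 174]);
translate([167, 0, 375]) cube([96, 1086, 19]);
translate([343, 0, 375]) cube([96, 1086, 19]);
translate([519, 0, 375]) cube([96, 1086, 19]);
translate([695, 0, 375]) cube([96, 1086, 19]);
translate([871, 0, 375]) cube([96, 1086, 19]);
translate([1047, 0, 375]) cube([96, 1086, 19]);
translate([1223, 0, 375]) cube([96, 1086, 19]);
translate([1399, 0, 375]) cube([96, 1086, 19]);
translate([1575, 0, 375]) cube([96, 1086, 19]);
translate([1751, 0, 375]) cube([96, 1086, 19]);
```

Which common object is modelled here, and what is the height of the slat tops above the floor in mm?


A bed frame. The slat-top height is 394 mm.

Four posts, four rails, and a row of slats — a bed frame. Slats sit on the rails at z = 201 + 174 = 375; with slat thickness 19, the top is 394 mm.


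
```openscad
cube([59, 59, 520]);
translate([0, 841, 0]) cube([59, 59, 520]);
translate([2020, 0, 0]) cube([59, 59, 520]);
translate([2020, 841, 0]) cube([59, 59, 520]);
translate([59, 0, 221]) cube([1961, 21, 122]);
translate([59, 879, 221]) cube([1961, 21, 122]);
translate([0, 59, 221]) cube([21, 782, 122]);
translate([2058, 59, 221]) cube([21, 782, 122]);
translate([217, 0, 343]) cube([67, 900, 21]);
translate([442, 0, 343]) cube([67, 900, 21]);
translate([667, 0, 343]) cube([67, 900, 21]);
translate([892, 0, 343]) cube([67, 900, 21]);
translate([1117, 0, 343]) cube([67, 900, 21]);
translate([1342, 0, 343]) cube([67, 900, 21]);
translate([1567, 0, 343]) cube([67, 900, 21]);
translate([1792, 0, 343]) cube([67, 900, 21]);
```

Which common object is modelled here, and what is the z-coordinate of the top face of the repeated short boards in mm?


A bed frame. The slat-top height is 364 mm.

Four posts, four rails, and a row of slats — a bed frame. Slats sit on the rails at z = 221 + 122 = 343; with slat thickness 21, the top is 364 mm.


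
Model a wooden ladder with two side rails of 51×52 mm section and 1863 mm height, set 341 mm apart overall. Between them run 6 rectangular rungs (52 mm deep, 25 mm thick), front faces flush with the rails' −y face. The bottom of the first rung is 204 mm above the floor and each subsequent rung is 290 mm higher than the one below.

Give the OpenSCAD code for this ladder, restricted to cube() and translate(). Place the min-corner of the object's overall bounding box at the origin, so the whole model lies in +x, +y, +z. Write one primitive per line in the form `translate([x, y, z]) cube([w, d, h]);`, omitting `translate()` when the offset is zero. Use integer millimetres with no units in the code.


cube([51, 52, 1863]);
translate([290, 0, 0]) cube([51, 52, 1863]);
translate([51, 0, 204]) cube([239, 52, 25]);
translate([51, 0, 494]) cube([239, 52, 25]);
translate([51, 0, 784]) cube([239, 52, 25]);
translate([51, 0, 1074]) cube([239, 52, 25]);
translate([51, 0, 1364]) cube([239, 52, 25]);
translate([51, 0, 1654]) cube([239, 52, 25]);


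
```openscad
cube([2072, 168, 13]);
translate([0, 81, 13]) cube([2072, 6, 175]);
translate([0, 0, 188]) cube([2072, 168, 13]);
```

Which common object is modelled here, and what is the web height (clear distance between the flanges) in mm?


An I-beam. The web height is 175 mm.

Two wide flanges with a thin centred web — an I-beam. Overall 201 mm minus two 13 mm flanges gives a web of 201 − 2·13 = 175 mm.


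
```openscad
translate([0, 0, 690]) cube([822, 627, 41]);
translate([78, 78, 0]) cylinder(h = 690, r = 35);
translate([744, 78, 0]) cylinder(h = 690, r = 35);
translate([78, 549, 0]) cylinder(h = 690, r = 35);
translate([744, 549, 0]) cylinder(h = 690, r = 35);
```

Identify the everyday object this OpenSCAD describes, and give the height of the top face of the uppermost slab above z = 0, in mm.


A table. The table height is 731 mm.

A 822×627×41 slab sits at z = 690 on four Ø70 mm round legs — a table. The top surface is at 690 + 41 = 731 mm.


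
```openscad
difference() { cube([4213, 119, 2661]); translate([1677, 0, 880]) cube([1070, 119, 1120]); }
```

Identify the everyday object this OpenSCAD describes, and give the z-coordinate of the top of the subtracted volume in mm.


A wall with a window opening. The window head height is 2000 mm.

A wall with a rectangular opening subtracted — a window. Sill at z = 880, opening 1120 mm tall, so the head is at 880 + 1120 = 2000 mm.


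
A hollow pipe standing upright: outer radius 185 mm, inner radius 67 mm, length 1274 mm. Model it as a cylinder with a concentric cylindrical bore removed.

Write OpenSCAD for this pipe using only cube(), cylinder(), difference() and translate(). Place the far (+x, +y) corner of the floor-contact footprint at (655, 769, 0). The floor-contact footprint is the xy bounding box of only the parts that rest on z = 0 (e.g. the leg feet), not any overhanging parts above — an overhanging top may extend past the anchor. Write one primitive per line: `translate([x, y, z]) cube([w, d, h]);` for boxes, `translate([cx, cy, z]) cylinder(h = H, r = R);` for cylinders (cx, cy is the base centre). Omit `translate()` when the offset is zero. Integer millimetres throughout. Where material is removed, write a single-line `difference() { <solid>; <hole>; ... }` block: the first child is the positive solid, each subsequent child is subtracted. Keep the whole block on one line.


difference() { translate([470, 584, 0]) cylinder(h = 1274, r = 185); translate([470, 584, 0]) cylinder(h = 1274, r = 67); }


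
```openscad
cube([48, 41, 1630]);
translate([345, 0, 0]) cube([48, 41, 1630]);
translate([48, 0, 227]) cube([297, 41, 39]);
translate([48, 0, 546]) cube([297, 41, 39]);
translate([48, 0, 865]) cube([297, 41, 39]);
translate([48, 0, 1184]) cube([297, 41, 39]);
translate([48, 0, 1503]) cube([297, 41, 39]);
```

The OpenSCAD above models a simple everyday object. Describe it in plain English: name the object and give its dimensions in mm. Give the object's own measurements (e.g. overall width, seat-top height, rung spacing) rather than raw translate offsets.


A straight ladder. Two 48×41 mm vertical rails, 1630 mm tall, stand 393 mm apart (outside-to-outside) with their front faces coplanar on the −y side. 5 rungs, each 41 mm deep and 39 mm tall, span between the inner faces of the rails, front faces flush with the rails. The lowest rung's underside is at z = 227 mm and rungs are spaced 319 mm apart (underside to underside).


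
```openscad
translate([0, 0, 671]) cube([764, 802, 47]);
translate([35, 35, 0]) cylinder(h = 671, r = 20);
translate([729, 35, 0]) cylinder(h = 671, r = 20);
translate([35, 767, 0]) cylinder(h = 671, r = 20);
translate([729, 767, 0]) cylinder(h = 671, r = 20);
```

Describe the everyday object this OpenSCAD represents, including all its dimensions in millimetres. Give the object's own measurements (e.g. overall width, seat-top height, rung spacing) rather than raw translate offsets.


A table: top 764 mm (x) × 802 mm (y), 47 mm thick, upper face at z = 718 mm, on four round legs of 40 mm diameter, each leg's bounding box inset 15 mm from the nearest pair of top edges from z = 0 to the bottom of the top.


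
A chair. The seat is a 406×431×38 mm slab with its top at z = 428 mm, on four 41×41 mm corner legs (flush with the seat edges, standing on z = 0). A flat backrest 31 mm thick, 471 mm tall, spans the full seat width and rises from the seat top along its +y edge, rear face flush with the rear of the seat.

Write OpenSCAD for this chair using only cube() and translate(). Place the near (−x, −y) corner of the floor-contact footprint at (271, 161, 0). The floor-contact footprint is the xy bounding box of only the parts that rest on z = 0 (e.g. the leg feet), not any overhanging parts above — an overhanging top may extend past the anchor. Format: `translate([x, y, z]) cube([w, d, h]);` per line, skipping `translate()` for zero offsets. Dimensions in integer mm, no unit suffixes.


// leg_h = 428 - 38 = 390
translate([271, 161, 390]) cube([406, 431, 38]);
translate([271, 161, 0]) cube([41, 41, 390]);
translate([636, 161, 0]) cube([41, 41, 390]);
translate([271, 551, 0]) cube([41, 41, 390]);
translate([636, 551, 0]) cube([41, 41, 390]);
translate([271, 561, 428]) cube([406, 31, 471]);


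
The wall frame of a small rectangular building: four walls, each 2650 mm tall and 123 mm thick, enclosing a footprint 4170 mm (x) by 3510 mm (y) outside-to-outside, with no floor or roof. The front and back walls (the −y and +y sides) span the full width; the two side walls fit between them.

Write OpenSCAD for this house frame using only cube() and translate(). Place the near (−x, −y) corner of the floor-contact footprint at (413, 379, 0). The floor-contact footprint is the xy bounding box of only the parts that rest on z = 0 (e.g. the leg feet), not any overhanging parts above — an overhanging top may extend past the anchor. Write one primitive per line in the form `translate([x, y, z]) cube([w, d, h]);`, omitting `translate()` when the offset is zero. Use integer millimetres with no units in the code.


translate([413, 379, 0]) cube([4170, 123, 2650]);
translate([413, 3766, 0]) cube([4170, 123, 2650]);
translate([413, 502, 0]) cube([123, 3264, 2650]);
translate([4460, 502, 0]) cube([123, 3264, 2650]);


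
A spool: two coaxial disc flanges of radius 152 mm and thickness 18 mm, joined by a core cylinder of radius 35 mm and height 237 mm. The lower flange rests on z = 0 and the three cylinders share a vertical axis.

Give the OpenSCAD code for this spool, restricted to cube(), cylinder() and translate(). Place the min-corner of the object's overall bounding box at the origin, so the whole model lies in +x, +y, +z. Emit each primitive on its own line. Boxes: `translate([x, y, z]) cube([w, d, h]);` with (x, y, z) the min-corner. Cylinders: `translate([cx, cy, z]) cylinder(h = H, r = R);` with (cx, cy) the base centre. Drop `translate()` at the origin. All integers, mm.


translate([152, 152, 0]) cylinder(h = 18, r = 152);
translate([152, 152, 18]) cylinder(h = 237, r = 35);
translate([152, 152, 255]) cylinder(h = 18, r = 152);
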